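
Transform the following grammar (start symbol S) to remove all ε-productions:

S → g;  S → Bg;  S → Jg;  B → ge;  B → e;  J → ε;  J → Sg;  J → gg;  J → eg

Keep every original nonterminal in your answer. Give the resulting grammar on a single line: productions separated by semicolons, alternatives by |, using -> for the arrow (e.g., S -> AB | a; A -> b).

S -> g | Bg | Jg; B -> e | ge; J -> Sg | eg | gg

Nullable set: {J}.
S -> Jg: J nullable, giving Jg | g.
Drop J -> ε.
Unchanged (no nullable symbols): S -> Bg; S -> g; B -> e; B -> ge; J -> Sg; J -> eg; J -> gg.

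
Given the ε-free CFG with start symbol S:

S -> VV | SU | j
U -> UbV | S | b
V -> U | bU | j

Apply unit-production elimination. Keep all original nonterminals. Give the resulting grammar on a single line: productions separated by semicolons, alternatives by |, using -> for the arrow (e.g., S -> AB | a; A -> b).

Unit productions: U->S, V->U.
Unit pairs (A ⇒* B via units): (U,S), (V,S), (V,U).
S: inherits non-unit rules of {S} → SU | VV | j.
U: inherits non-unit rules of {S, U} → SU | UbV | VV | b | j.
V: inherits non-unit rules of {S, U, V} → SU | UbV | VV | b | bU | j.

S -> j | SU | VV; U -> b | j | SU | VV | UbV; V -> b | j | SU | VV | bU | UbV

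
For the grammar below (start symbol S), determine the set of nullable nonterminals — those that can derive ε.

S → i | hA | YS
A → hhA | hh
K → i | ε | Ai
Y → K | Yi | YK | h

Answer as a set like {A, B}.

Directly nullable (have an ε-rule): {K}.
Y is nullable via Y -> K (every symbol on the right is already known nullable).
Not nullable: A, S — each has a terminal in every rule's right-hand side or depends on a non-nullable symbol.

{K, Y}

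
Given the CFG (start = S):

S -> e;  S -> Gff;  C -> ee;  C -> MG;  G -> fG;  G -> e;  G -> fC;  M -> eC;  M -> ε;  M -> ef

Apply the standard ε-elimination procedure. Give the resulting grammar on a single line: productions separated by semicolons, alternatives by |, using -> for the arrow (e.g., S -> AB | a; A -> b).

Nullable set: {M}.
C -> MG: M nullable, giving G | MG.
Drop M -> ε.
Unchanged (no nullable symbols): S -> Gff; S -> e; C -> ee; G -> e; G -> fC; G -> fG; M -> eC; M -> ef.

S -> e | Gff; C -> G | MG | ee; G -> e | fC | fG; M -> eC | ef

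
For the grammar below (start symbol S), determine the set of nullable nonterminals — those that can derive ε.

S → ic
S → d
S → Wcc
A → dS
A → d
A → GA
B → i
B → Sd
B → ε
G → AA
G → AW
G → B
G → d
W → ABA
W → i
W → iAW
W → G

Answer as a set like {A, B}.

Directly nullable (have an ε-rule): {B}.
G is nullable via G -> B (every symbol on the right is already known nullable).
W is nullable via W -> G (every symbol on the right is already known nullable).
Not nullable: A, S — each has a terminal in every rule's right-hand side or depends on a non-nullable symbol.

{B, G, W}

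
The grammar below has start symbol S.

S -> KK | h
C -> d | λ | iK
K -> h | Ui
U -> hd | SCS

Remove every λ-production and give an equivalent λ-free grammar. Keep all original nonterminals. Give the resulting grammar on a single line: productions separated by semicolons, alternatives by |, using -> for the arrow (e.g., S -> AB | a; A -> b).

Nullable set: {C}.
Drop C -> λ.
U -> SCS: C nullable, giving SCS | SS.
Unchanged (no nullable symbols): S -> KK; S -> h; C -> d; C -> iK; K -> Ui; K -> h; U -> hd.

S -> h | KK; C -> d | iK; K -> h | Ui; U -> SS | hd | SCS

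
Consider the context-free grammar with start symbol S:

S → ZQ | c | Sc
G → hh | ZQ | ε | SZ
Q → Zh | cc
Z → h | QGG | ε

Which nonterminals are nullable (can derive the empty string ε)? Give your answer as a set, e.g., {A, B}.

{G, Z}

Directly nullable (have an ε-rule): {G, Z}.
Not nullable: Q, S — each has a terminal in every rule's right-hand side or depends on a non-nullable symbol.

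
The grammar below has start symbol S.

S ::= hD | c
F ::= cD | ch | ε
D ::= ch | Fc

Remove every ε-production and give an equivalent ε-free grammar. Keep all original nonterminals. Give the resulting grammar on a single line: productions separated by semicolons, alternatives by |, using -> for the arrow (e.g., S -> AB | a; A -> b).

S -> c | hD; D -> c | Fc | ch; F -> cD | ch

Nullable set: {F}.
D -> Fc: F nullable, giving Fc | c.
Drop F -> ε.
Unchanged (no nullable symbols): S -> c; S -> hD; D -> ch; F -> cD; F -> ch.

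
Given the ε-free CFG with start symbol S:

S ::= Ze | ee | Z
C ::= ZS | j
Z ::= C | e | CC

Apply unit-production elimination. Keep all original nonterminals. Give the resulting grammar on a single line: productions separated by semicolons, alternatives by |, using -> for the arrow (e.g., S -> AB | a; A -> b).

S -> e | j | CC | ZS | Ze | ee; C -> j | ZS; Z -> e | j | CC | ZS

Unit productions: S->Z, Z->C.
Unit pairs (A ⇒* B via units): (S,C), (S,Z), (Z,C).
S: inherits non-unit rules of {C, S, Z} → CC | ZS | Ze | e | ee | j.
C: inherits non-unit rules of {C} → ZS | j.
Z: inherits non-unit rules of {C, Z} → CC | ZS | e | j.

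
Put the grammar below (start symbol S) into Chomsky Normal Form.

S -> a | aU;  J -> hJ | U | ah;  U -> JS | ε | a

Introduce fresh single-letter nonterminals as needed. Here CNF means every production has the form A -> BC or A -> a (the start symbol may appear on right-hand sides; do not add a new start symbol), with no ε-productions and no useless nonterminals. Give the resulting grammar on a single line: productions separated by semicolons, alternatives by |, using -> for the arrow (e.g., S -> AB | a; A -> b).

S -> a | AU; A -> a; B -> h; J -> a | h | AB | AU | BJ | JS; U -> a | AU | JS

Nullable: {J, U}; after ε-elimination: S -> a | aU; J -> U | h | ah | hJ; U -> S | a | JS.
After unit-elimination: S -> a | aU; J -> a | h | JS | aU | ah | hJ; U -> a | JS | aU.
TERM: introduce A -> a, B -> h and substitute in every rule of length ≥2.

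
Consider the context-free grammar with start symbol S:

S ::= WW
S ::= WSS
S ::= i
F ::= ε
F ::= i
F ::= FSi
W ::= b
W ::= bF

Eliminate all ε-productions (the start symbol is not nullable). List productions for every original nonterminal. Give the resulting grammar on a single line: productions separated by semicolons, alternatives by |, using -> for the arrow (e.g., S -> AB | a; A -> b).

Nullable set: {F}.
Drop F -> ε.
F -> FSi: F nullable, giving FSi | Si.
W -> bF: F nullable, giving b | bF.
Unchanged (no nullable symbols): S -> WSS; S -> WW; S -> i; F -> i; W -> b.

S -> i | WW | WSS; F -> i | Si | FSi; W -> b | bF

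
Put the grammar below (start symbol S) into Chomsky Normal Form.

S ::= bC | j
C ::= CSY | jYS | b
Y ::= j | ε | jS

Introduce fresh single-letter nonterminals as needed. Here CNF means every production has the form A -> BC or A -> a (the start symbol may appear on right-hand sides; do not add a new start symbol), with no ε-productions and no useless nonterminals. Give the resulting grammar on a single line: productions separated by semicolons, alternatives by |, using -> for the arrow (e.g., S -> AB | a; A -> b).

Nullable: {Y}; after ε-elimination: S -> j | bC; C -> b | CS | jS | CSY | jYS; Y -> j | jS.
No unit productions to eliminate.
TERM: introduce B -> b, A -> j and substitute in every rule of length ≥2.
BIN: C -> AYS becomes C -> AD, D -> YS; C -> CSY becomes C -> CE, E -> SY.

S -> j | BC; A -> j; B -> b; C -> b | AD | AS | CE | CS; D -> YS; E -> SY; Y -> j | AS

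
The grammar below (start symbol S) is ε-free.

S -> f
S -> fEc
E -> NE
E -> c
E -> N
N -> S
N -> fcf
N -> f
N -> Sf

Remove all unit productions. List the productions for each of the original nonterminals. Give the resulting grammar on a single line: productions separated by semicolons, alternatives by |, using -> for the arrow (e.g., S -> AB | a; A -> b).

Unit productions: E->N, N->S.
Unit pairs (A ⇒* B via units): (E,N), (E,S), (N,S).
S: inherits non-unit rules of {S} → f | fEc.
E: inherits non-unit rules of {E, N, S} → NE | Sf | c | f | fEc | fcf.
N: inherits non-unit rules of {N, S} → Sf | f | fEc | fcf.

S -> f | fEc; E -> c | f | NE | Sf | fEc | fcf; N -> f | Sf | fEc | fcf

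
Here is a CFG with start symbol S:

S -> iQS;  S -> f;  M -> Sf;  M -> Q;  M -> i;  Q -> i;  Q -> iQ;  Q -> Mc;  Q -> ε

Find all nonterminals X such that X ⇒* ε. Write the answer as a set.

Directly nullable (have an ε-rule): {Q}.
M is nullable via M -> Q (every symbol on the right is already known nullable).
Not nullable: S — each has a terminal in every rule's right-hand side or depends on a non-nullable symbol.

{M, Q}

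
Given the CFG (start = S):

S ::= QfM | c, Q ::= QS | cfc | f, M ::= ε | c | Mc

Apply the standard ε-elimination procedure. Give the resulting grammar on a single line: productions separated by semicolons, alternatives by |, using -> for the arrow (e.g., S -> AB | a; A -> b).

Nullable set: {M}.
S -> QfM: M nullable, giving Qf | QfM.
Drop M -> ε.
M -> Mc: M nullable, giving Mc | c.
Unchanged (no nullable symbols): S -> c; M -> c; Q -> QS; Q -> cfc; Q -> f.

S -> c | Qf | QfM; M -> c | Mc; Q -> f | QS | cfc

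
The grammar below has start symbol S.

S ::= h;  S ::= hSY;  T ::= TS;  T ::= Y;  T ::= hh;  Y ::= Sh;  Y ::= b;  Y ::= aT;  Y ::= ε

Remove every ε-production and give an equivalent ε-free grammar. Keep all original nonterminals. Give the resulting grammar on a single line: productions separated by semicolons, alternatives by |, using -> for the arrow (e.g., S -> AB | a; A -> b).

Nullable set: {T, Y}.
S -> hSY: Y nullable, giving hS | hSY.
T -> TS: T nullable, giving S | TS.
T -> Y: Y nullable, giving Y.
Drop Y -> ε.
Y -> aT: T nullable, giving a | aT.
Unchanged (no nullable symbols): S -> h; T -> hh; Y -> Sh; Y -> b.

S -> h | hS | hSY; T -> S | Y | TS | hh; Y -> a | b | Sh | aT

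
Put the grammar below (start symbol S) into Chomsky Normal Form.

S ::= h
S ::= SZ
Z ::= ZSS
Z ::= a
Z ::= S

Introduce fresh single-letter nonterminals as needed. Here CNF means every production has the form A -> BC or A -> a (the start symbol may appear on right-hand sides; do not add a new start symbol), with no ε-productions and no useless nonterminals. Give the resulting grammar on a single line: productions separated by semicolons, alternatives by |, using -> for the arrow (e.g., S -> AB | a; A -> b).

S -> h | SZ; A -> SS; Z -> a | h | SZ | ZA

No ε-productions.
After unit-elimination: S -> h | SZ; Z -> a | h | SZ | ZSS.
BIN: Z -> ZSS becomes Z -> ZA, A -> SS.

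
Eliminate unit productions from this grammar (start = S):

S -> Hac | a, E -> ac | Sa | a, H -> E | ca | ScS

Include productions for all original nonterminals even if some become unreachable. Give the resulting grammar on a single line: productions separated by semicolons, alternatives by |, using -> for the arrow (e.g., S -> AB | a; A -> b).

Unit productions: H->E.
Unit pairs (A ⇒* B via units): (H,E).
S: inherits non-unit rules of {S} → Hac | a.
E: inherits non-unit rules of {E} → Sa | a | ac.
H: inherits non-unit rules of {E, H} → Sa | ScS | a | ac | ca.

S -> a | Hac; E -> a | Sa | ac; H -> a | Sa | ac | ca | ScS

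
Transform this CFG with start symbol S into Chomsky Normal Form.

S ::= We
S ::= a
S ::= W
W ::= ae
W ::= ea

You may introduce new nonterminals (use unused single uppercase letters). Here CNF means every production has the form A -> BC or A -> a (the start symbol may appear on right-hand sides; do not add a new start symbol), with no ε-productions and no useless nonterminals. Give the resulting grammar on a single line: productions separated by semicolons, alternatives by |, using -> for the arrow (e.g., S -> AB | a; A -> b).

S -> a | AB | BA | WA; A -> e; B -> a; W -> AB | BA

No ε-productions.
After unit-elimination: S -> a | We | ae | ea; W -> ae | ea.
TERM: introduce B -> a, A -> e and substitute in every rule of length ≥2.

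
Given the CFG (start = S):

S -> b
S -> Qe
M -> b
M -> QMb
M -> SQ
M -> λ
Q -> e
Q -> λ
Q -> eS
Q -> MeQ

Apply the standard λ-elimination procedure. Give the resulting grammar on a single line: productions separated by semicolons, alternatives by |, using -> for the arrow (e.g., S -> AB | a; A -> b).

S -> b | e | Qe; M -> S | b | Mb | Qb | SQ | QMb; Q -> e | Me | eQ | eS | MeQ

Nullable set: {M, Q}.
S -> Qe: Q nullable, giving Qe | e.
Drop M -> λ.
M -> QMb: Q, M nullable, giving Mb | QMb | Qb | b.
M -> SQ: Q nullable, giving S | SQ.
Drop Q -> λ.
Q -> MeQ: M, Q nullable, giving Me | MeQ | e | eQ.
Unchanged (no nullable symbols): S -> b; M -> b; Q -> e; Q -> eS.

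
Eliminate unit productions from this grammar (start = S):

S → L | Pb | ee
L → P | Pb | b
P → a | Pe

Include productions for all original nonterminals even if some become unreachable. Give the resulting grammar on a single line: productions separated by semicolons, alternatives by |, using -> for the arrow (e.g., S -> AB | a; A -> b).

S -> a | b | Pb | Pe | ee; L -> a | b | Pb | Pe; P -> a | Pe

Unit productions: L->P, S->L.
Unit pairs (A ⇒* B via units): (L,P), (S,L), (S,P).
S: inherits non-unit rules of {L, P, S} → Pb | Pe | a | b | ee.
L: inherits non-unit rules of {L, P} → Pb | Pe | a | b.
P: inherits non-unit rules of {P} → Pe | a.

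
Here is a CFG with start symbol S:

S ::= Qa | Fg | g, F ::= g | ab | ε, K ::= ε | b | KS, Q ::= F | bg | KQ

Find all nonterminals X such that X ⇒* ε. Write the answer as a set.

{F, K, Q}

Directly nullable (have an ε-rule): {F, K}.
Q is nullable via Q -> F (every symbol on the right is already known nullable).
Not nullable: S — each has a terminal in every rule's right-hand side or depends on a non-nullable symbol.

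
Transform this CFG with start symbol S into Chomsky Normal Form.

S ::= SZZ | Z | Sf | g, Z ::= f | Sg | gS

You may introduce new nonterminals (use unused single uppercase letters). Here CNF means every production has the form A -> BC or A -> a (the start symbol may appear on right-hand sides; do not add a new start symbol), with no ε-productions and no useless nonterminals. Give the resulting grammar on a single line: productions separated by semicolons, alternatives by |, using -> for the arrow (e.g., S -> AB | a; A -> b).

S -> f | g | BS | SA | SB | SC; A -> f; B -> g; C -> ZZ; Z -> f | BS | SB

No ε-productions.
After unit-elimination: S -> f | g | Sf | Sg | gS | SZZ; Z -> f | Sg | gS.
TERM: introduce A -> f, B -> g and substitute in every rule of length ≥2.
BIN: S -> SZZ becomes S -> SC, C -> ZZ.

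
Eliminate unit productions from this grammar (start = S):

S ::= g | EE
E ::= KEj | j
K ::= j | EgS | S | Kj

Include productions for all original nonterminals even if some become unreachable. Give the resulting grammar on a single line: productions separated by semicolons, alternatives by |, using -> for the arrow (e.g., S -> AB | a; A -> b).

S -> g | EE; E -> j | KEj; K -> g | j | EE | Kj | EgS

Unit productions: K->S.
Unit pairs (A ⇒* B via units): (K,S).
S: inherits non-unit rules of {S} → EE | g.
E: inherits non-unit rules of {E} → KEj | j.
K: inherits non-unit rules of {K, S} → EE | EgS | Kj | g | j.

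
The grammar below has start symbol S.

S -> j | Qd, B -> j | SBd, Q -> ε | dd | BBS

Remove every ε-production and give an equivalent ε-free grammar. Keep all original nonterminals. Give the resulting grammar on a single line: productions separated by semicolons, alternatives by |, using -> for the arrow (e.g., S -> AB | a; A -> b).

S -> d | j | Qd; B -> j | SBd; Q -> dd | BBS

Nullable set: {Q}.
S -> Qd: Q nullable, giving Qd | d.
Drop Q -> ε.
Unchanged (no nullable symbols): S -> j; B -> SBd; B -> j; Q -> BBS; Q -> dd.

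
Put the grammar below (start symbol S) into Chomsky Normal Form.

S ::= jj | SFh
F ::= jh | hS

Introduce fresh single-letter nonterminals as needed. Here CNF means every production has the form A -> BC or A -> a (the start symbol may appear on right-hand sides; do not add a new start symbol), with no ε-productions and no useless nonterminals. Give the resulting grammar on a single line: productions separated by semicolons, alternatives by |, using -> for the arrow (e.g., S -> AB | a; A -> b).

S -> BB | SC; A -> h; B -> j; C -> FA; F -> AS | BA

No ε-productions.
No unit productions to eliminate.
TERM: introduce A -> h, B -> j and substitute in every rule of length ≥2.
BIN: S -> SFA becomes S -> SC, C -> FA.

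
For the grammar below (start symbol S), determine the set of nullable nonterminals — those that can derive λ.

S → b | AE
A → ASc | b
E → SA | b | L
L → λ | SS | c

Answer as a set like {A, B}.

Directly nullable (have an ε-rule): {L}.
E is nullable via E -> L (every symbol on the right is already known nullable).
Not nullable: A, S — each has a terminal in every rule's right-hand side or depends on a non-nullable symbol.

{E, L}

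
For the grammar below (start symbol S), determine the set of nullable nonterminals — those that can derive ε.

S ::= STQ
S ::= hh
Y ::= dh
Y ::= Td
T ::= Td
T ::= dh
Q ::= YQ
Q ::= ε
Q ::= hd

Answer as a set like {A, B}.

Directly nullable (have an ε-rule): {Q}.
Not nullable: S, T, Y — each has a terminal in every rule's right-hand side or depends on a non-nullable symbol.

{Q}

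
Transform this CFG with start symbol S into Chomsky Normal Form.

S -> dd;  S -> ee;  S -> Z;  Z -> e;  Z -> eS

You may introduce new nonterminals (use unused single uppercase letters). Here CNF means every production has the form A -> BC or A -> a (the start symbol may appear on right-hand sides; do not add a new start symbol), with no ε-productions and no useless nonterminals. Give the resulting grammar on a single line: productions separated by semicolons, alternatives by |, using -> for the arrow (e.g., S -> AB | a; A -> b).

S -> e | AA | BB | BS; A -> d; B -> e

No ε-productions.
After unit-elimination: S -> e | dd | eS | ee; Z -> e | eS.
TERM: introduce A -> d, B -> e and substitute in every rule of length ≥2.
Drop unreachable/unproductive: Z.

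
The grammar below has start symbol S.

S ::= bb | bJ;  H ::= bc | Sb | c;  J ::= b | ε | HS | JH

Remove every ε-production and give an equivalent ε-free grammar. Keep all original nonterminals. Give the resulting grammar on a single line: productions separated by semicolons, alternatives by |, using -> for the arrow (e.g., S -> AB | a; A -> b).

S -> b | bJ | bb; H -> c | Sb | bc; J -> H | b | HS | JH

Nullable set: {J}.
S -> bJ: J nullable, giving b | bJ.
Drop J -> ε.
J -> JH: J nullable, giving H | JH.
Unchanged (no nullable symbols): S -> bb; H -> Sb; H -> bc; H -> c; J -> HS; J -> b.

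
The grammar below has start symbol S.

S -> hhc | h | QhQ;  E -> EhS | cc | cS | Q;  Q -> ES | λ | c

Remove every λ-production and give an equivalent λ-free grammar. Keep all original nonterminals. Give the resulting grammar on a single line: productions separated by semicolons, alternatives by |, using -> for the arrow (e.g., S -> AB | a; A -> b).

Nullable set: {E, Q}.
S -> QhQ: Q, Q nullable, giving Qh | QhQ | h | hQ.
E -> EhS: E nullable, giving EhS | hS.
E -> Q: Q nullable, giving Q.
Drop Q -> λ.
Q -> ES: E nullable, giving ES | S.
Unchanged (no nullable symbols): S -> h; S -> hhc; E -> cS; E -> cc; Q -> c.

S -> h | Qh | hQ | QhQ | hhc; E -> Q | cS | cc | hS | EhS; Q -> S | c | ES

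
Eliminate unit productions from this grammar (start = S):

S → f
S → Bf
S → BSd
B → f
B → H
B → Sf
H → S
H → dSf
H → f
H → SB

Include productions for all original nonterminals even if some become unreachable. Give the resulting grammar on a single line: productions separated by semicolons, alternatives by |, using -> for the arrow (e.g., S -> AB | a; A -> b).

S -> f | Bf | BSd; B -> f | Bf | SB | Sf | BSd | dSf; H -> f | Bf | SB | BSd | dSf

Unit productions: B->H, H->S.
Unit pairs (A ⇒* B via units): (B,H), (B,S), (H,S).
S: inherits non-unit rules of {S} → BSd | Bf | f.
B: inherits non-unit rules of {B, H, S} → BSd | Bf | SB | Sf | dSf | f.
H: inherits non-unit rules of {H, S} → BSd | Bf | SB | dSf | f.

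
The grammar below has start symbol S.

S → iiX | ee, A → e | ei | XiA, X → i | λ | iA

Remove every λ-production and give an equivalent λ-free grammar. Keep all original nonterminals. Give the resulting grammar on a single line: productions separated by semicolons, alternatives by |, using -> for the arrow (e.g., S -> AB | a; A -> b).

Nullable set: {X}.
S -> iiX: X nullable, giving ii | iiX.
A -> XiA: X nullable, giving XiA | iA.
Drop X -> λ.
Unchanged (no nullable symbols): S -> ee; A -> e; A -> ei; X -> i; X -> iA.

S -> ee | ii | iiX; A -> e | ei | iA | XiA; X -> i | iA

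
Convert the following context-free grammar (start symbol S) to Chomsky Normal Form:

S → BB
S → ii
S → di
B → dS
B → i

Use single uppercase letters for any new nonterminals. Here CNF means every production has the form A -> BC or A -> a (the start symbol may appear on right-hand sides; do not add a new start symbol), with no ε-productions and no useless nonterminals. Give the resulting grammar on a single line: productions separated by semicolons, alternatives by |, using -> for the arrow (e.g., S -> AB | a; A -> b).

No ε-productions.
No unit productions to eliminate.
TERM: introduce A -> d, C -> i and substitute in every rule of length ≥2.

S -> AC | BB | CC; A -> d; B -> i | AS; C -> i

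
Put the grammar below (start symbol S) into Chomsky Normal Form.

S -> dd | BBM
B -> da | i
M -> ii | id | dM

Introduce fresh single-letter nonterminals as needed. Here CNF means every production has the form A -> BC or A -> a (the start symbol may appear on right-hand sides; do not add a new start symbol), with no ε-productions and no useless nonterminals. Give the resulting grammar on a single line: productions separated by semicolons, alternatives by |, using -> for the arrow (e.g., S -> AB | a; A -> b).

S -> AA | BE; A -> d; B -> i | AC; C -> a; D -> i; E -> BM; M -> AM | DA | DD

No ε-productions.
No unit productions to eliminate.
TERM: introduce C -> a, A -> d, D -> i and substitute in every rule of length ≥2.
BIN: S -> BBM becomes S -> BE, E -> BM.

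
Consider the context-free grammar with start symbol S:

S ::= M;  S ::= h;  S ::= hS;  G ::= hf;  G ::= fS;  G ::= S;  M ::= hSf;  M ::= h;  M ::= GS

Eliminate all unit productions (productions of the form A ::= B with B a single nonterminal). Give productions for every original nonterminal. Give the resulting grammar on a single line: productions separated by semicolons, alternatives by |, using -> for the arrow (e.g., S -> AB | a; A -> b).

Unit productions: G->S, S->M.
Unit pairs (A ⇒* B via units): (G,M), (G,S), (S,M).
S: inherits non-unit rules of {M, S} → GS | h | hS | hSf.
G: inherits non-unit rules of {G, M, S} → GS | fS | h | hS | hSf | hf.
M: inherits non-unit rules of {M} → GS | h | hSf.

S -> h | GS | hS | hSf; G -> h | GS | fS | hS | hf | hSf; M -> h | GS | hSf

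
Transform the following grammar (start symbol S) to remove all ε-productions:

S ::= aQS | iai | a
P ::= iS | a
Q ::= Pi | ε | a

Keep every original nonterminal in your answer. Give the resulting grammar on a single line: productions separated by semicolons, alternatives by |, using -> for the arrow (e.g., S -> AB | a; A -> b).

S -> a | aS | aQS | iai; P -> a | iS; Q -> a | Pi

Nullable set: {Q}.
S -> aQS: Q nullable, giving aQS | aS.
Drop Q -> ε.
Unchanged (no nullable symbols): S -> a; S -> iai; P -> a; P -> iS; Q -> Pi; Q -> a.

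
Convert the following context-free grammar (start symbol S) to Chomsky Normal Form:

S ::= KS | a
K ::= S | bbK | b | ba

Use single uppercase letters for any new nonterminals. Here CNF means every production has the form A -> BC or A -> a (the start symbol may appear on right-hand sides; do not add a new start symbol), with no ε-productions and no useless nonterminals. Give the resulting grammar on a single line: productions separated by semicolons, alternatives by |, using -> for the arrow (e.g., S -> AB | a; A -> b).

S -> a | KS; A -> b; B -> a; C -> AK; K -> a | b | AB | AC | KS

No ε-productions.
After unit-elimination: S -> a | KS; K -> a | b | KS | ba | bbK.
TERM: introduce B -> a, A -> b and substitute in every rule of length ≥2.
BIN: K -> AAK becomes K -> AC, C -> AK.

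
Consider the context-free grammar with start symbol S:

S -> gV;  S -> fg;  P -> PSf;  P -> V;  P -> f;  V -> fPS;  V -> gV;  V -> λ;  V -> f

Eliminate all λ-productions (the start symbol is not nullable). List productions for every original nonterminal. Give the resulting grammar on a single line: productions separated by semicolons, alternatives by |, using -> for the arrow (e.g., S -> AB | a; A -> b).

Nullable set: {P, V}.
S -> gV: V nullable, giving g | gV.
P -> PSf: P nullable, giving PSf | Sf.
P -> V: V nullable, giving V.
Drop V -> λ.
V -> fPS: P nullable, giving fPS | fS.
V -> gV: V nullable, giving g | gV.
Unchanged (no nullable symbols): S -> fg; P -> f; V -> f.

S -> g | fg | gV; P -> V | f | Sf | PSf; V -> f | g | fS | gV | fPS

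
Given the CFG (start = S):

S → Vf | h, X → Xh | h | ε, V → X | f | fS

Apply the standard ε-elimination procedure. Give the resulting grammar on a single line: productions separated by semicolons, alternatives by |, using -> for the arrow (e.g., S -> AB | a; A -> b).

S -> f | h | Vf; V -> X | f | fS; X -> h | Xh

Nullable set: {V, X}.
S -> Vf: V nullable, giving Vf | f.
V -> X: X nullable, giving X.
Drop X -> ε.
X -> Xh: X nullable, giving Xh | h.
Unchanged (no nullable symbols): S -> h; V -> f; V -> fS; X -> h.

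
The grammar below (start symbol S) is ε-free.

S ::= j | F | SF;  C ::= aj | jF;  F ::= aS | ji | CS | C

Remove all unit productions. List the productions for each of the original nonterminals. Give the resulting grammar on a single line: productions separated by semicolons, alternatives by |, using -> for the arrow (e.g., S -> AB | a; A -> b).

Unit productions: F->C, S->F.
Unit pairs (A ⇒* B via units): (F,C), (S,C), (S,F).
S: inherits non-unit rules of {C, F, S} → CS | SF | aS | aj | j | jF | ji.
C: inherits non-unit rules of {C} → aj | jF.
F: inherits non-unit rules of {C, F} → CS | aS | aj | jF | ji.

S -> j | CS | SF | aS | aj | jF | ji; C -> aj | jF; F -> CS | aS | aj | jF | ji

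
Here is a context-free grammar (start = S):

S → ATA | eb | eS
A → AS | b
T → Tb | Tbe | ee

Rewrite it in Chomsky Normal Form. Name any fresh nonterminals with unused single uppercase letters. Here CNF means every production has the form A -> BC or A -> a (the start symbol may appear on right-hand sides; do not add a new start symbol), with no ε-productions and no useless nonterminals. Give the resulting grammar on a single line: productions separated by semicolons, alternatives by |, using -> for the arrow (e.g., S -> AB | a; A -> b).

S -> AD | BC | BS; A -> b | AS; B -> e; C -> b; D -> TA; E -> CB; T -> BB | TC | TE

No ε-productions.
No unit productions to eliminate.
TERM: introduce C -> b, B -> e and substitute in every rule of length ≥2.
BIN: S -> ATA becomes S -> AD, D -> TA; T -> TCB becomes T -> TE, E -> CB.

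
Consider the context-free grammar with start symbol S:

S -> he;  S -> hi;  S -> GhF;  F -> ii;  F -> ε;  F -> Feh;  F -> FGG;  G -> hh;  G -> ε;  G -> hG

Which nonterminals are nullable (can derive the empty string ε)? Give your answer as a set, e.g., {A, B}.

Directly nullable (have an ε-rule): {F, G}.
Not nullable: S — each has a terminal in every rule's right-hand side or depends on a non-nullable symbol.

{F, G}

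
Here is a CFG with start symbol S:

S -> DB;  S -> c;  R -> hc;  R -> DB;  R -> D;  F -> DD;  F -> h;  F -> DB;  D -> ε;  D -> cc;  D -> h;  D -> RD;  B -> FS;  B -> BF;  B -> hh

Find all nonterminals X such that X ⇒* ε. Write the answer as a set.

{D, F, R}

Directly nullable (have an ε-rule): {D}.
F is nullable via F -> DD (every symbol on the right is already known nullable).
R is nullable via R -> D (every symbol on the right is already known nullable).
Not nullable: B, S — each has a terminal in every rule's right-hand side or depends on a non-nullable symbol.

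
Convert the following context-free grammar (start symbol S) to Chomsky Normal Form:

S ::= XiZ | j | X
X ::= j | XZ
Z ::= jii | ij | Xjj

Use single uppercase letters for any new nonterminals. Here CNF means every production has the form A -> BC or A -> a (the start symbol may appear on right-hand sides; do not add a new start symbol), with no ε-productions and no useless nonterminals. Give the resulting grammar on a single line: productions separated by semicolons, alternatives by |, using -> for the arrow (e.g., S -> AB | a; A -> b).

S -> j | XC | XZ; A -> i; B -> j; C -> AZ; D -> AA; E -> BB; X -> j | XZ; Z -> AB | BD | XE

No ε-productions.
After unit-elimination: S -> j | XZ | XiZ; X -> j | XZ; Z -> ij | Xjj | jii.
TERM: introduce A -> i, B -> j and substitute in every rule of length ≥2.
BIN: S -> XAZ becomes S -> XC, C -> AZ; Z -> BAA becomes Z -> BD, D -> AA; Z -> XBB becomes Z -> XE, E -> BB.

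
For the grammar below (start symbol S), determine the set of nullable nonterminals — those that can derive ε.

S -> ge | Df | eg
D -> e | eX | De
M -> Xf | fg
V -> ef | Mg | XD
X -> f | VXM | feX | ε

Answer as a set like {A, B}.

Directly nullable (have an ε-rule): {X}.
Not nullable: D, M, S, V — each has a terminal in every rule's right-hand side or depends on a non-nullable symbol.

{X}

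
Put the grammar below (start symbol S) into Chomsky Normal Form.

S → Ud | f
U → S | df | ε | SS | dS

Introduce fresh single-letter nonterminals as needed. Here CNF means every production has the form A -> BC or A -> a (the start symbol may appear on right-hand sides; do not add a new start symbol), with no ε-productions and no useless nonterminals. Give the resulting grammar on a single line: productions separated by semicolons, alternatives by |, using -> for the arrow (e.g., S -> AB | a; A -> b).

Nullable: {U}; after ε-elimination: S -> d | f | Ud; U -> S | SS | dS | df.
After unit-elimination: S -> d | f | Ud; U -> d | f | SS | Ud | dS | df.
TERM: introduce A -> d, B -> f and substitute in every rule of length ≥2.

S -> d | f | UA; A -> d; B -> f; U -> d | f | AB | AS | SS | UA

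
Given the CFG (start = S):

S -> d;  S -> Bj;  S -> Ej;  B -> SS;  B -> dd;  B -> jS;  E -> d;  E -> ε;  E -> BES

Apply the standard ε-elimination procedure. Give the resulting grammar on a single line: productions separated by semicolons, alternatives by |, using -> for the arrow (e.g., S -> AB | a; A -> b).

S -> d | j | Bj | Ej; B -> SS | dd | jS; E -> d | BS | BES

Nullable set: {E}.
S -> Ej: E nullable, giving Ej | j.
Drop E -> ε.
E -> BES: E nullable, giving BES | BS.
Unchanged (no nullable symbols): S -> Bj; S -> d; B -> SS; B -> dd; B -> jS; E -> d.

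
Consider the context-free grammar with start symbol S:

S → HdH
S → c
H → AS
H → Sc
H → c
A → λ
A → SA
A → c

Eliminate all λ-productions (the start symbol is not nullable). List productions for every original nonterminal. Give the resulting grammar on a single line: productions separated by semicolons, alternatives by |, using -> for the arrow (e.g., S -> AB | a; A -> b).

Nullable set: {A}.
Drop A -> λ.
A -> SA: A nullable, giving S | SA.
H -> AS: A nullable, giving AS | S.
Unchanged (no nullable symbols): S -> HdH; S -> c; A -> c; H -> Sc; H -> c.

S -> c | HdH; A -> S | c | SA; H -> S | c | AS | Sc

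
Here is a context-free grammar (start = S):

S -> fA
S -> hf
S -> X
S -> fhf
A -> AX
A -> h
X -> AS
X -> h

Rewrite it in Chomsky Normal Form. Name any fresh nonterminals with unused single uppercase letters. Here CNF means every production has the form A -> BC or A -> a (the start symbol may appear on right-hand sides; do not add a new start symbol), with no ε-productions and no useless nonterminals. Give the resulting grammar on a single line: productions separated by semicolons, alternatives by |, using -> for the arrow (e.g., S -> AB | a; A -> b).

S -> h | AS | BA | BD | CB; A -> h | AX; B -> f; C -> h; D -> CB; X -> h | AS

No ε-productions.
After unit-elimination: S -> h | AS | fA | hf | fhf; A -> h | AX; X -> h | AS.
TERM: introduce B -> f, C -> h and substitute in every rule of length ≥2.
BIN: S -> BCB becomes S -> BD, D -> CB.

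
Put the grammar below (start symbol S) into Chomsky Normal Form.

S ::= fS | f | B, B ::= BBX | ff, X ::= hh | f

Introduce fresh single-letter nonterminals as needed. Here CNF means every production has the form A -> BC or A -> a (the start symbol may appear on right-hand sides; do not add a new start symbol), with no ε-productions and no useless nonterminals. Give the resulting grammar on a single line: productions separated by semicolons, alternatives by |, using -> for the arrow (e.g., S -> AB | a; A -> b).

No ε-productions.
After unit-elimination: S -> f | fS | ff | BBX; B -> ff | BBX; X -> f | hh.
TERM: introduce A -> f, C -> h and substitute in every rule of length ≥2.
BIN: B -> BBX becomes B -> BD, D -> BX; S -> BBX becomes S -> BE, E -> BX.

S -> f | AA | AS | BE; A -> f; B -> AA | BD; C -> h; D -> BX; E -> BX; X -> f | CC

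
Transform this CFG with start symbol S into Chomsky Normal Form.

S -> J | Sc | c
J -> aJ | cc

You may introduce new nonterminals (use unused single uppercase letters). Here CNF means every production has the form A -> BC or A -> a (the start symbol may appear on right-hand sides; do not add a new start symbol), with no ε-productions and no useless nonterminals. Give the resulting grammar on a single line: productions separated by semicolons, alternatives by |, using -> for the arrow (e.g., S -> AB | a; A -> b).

No ε-productions.
After unit-elimination: S -> c | Sc | aJ | cc; J -> aJ | cc.
TERM: introduce A -> a, B -> c and substitute in every rule of length ≥2.

S -> c | AJ | BB | SB; A -> a; B -> c; J -> AJ | BB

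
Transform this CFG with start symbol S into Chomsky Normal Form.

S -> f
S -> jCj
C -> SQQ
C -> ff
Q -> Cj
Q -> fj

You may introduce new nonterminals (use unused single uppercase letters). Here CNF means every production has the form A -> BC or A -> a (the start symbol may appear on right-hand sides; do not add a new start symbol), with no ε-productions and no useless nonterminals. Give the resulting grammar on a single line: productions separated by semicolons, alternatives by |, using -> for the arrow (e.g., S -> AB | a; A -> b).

S -> f | BE; A -> f; B -> j; C -> AA | SD; D -> QQ; E -> CB; Q -> AB | CB

No ε-productions.
No unit productions to eliminate.
TERM: introduce A -> f, B -> j and substitute in every rule of length ≥2.
BIN: C -> SQQ becomes C -> SD, D -> QQ; S -> BCB becomes S -> BE, E -> CB.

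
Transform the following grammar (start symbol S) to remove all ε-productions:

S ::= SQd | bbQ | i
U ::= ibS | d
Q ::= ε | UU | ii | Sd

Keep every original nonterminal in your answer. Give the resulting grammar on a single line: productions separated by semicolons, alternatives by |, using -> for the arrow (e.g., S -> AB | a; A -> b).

S -> i | Sd | bb | SQd | bbQ; Q -> Sd | UU | ii; U -> d | ibS

Nullable set: {Q}.
S -> SQd: Q nullable, giving SQd | Sd.
S -> bbQ: Q nullable, giving bb | bbQ.
Drop Q -> ε.
Unchanged (no nullable symbols): S -> i; Q -> Sd; Q -> UU; Q -> ii; U -> d; U -> ibS.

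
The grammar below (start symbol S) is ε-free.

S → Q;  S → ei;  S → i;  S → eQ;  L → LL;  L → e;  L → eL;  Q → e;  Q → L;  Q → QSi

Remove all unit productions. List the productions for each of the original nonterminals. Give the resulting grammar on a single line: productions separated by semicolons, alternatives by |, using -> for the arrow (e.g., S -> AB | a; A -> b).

S -> e | i | LL | eL | eQ | ei | QSi; L -> e | LL | eL; Q -> e | LL | eL | QSi

Unit productions: Q->L, S->Q.
Unit pairs (A ⇒* B via units): (Q,L), (S,L), (S,Q).
S: inherits non-unit rules of {L, Q, S} → LL | QSi | e | eL | eQ | ei | i.
L: inherits non-unit rules of {L} → LL | e | eL.
Q: inherits non-unit rules of {L, Q} → LL | QSi | e | eL.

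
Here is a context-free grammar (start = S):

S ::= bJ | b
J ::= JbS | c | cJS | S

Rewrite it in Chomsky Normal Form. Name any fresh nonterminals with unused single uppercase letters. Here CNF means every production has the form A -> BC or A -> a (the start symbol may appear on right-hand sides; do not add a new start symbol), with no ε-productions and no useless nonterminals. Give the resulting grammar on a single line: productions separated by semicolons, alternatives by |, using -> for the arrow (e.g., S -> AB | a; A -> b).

No ε-productions.
After unit-elimination: S -> b | bJ; J -> b | c | bJ | JbS | cJS.
TERM: introduce A -> b, B -> c and substitute in every rule of length ≥2.
BIN: J -> BJS becomes J -> BC, C -> JS; J -> JAS becomes J -> JD, D -> AS.

S -> b | AJ; A -> b; B -> c; C -> JS; D -> AS; J -> b | c | AJ | BC | JD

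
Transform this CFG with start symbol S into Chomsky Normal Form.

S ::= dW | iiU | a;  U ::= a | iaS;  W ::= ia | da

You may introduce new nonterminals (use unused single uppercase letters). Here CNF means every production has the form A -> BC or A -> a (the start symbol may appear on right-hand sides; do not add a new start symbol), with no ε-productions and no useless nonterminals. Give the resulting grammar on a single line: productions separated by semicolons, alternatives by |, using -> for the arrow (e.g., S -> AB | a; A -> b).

No ε-productions.
No unit productions to eliminate.
TERM: introduce C -> a, A -> d, B -> i and substitute in every rule of length ≥2.
BIN: S -> BBU becomes S -> BD, D -> BU; U -> BCS becomes U -> BE, E -> CS.

S -> a | AW | BD; A -> d; B -> i; C -> a; D -> BU; E -> CS; U -> a | BE; W -> AC | BC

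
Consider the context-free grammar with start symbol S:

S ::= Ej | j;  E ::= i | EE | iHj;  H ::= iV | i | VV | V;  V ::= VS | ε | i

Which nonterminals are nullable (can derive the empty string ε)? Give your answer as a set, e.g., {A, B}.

{H, V}

Directly nullable (have an ε-rule): {V}.
H is nullable via H -> V (every symbol on the right is already known nullable).
Not nullable: E, S — each has a terminal in every rule's right-hand side or depends on a non-nullable symbol.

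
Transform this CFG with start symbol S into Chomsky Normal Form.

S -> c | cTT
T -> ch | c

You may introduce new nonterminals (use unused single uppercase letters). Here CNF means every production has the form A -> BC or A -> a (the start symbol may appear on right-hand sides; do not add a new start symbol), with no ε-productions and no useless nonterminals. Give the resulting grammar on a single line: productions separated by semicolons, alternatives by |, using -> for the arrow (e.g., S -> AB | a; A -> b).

S -> c | AC; A -> c; B -> h; C -> TT; T -> c | AB

No ε-productions.
No unit productions to eliminate.
TERM: introduce A -> c, B -> h and substitute in every rule of length ≥2.
BIN: S -> ATT becomes S -> AC, C -> TT.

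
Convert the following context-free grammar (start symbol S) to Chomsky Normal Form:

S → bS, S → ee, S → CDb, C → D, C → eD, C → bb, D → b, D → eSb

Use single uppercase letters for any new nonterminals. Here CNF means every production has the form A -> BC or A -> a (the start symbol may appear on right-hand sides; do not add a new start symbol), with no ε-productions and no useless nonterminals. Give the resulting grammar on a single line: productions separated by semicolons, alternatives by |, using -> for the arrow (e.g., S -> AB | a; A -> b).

S -> AS | BB | CG; A -> b; B -> e; C -> b | AA | BD | BE; D -> b | BF; E -> SA; F -> SA; G -> DA

No ε-productions.
After unit-elimination: S -> bS | ee | CDb; C -> b | bb | eD | eSb; D -> b | eSb.
TERM: introduce A -> b, B -> e and substitute in every rule of length ≥2.
BIN: C -> BSA becomes C -> BE, E -> SA; D -> BSA becomes D -> BF, F -> SA; S -> CDA becomes S -> CG, G -> DA.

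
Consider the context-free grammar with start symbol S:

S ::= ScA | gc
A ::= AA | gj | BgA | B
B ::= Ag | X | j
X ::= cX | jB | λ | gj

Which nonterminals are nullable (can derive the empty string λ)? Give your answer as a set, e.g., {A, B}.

{A, B, X}

Directly nullable (have an ε-rule): {X}.
B is nullable via B -> X (every symbol on the right is already known nullable).
A is nullable via A -> B (every symbol on the right is already known nullable).
Not nullable: S — each has a terminal in every rule's right-hand side or depends on a non-nullable symbol.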